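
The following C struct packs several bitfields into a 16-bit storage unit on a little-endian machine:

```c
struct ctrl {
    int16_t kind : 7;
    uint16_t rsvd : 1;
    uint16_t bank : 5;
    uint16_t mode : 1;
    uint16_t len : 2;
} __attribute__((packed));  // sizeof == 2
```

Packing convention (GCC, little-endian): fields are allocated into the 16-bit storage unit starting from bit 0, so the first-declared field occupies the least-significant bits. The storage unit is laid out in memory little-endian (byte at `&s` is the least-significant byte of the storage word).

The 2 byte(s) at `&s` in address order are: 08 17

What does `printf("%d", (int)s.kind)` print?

[0]=0x08 [1]=0x17 (little-endian) → word 0x1708
kind:7 @ bit 0 → (0x1708>>0)&0x7f = 0x8  ←
rsvd:1 @ bit 7 → (0x1708>>7)&0x1 = 0x0
bank:5 @ bit 8 → (0x1708>>8)&0x1f = 0x17
mode:1 @ bit 13 → (0x1708>>13)&0x1 = 0x0
len:2 @ bit 14 → (0x1708>>14)&0x3 = 0x0
kind signed 7b, MSB=0: value = 8

8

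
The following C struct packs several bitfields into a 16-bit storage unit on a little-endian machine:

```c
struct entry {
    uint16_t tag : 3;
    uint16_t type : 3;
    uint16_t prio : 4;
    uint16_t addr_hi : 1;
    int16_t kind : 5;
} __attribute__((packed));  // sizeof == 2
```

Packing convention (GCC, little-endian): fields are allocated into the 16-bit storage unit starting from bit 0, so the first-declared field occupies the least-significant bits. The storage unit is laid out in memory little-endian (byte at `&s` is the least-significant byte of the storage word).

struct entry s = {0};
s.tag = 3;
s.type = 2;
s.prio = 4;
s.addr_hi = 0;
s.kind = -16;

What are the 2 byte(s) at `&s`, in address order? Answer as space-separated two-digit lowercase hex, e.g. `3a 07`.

13 81

tag:3 = 3 → 0x3 << 0 → word 0x0003
type:3 = 2 → 0x2 << 3 → word 0x0013
prio:4 = 4 → 0x4 << 6 → word 0x0113
addr_hi:1 = 0 → 0x0 << 10 → word 0x0113
kind:5 = -16 → 0x10 << 11 → word 0x8113
word = 0x8113 → little-endian bytes:
  [0]=0x13  [1]=0x81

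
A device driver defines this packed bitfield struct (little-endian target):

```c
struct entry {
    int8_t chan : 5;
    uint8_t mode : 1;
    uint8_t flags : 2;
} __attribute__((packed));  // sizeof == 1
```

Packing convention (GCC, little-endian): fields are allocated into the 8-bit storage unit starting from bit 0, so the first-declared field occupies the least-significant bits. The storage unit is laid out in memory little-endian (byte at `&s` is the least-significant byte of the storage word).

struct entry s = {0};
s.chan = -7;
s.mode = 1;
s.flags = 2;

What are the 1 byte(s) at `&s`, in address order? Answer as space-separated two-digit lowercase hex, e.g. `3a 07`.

b9

chan:5 = -7 → 0x19 << 0 → word 0x19
mode:1 = 1 → 0x1 << 5 → word 0x39
flags:2 = 2 → 0x2 << 6 → word 0xb9
word = 0xb9 → little-endian bytes:
  [0]=0xb9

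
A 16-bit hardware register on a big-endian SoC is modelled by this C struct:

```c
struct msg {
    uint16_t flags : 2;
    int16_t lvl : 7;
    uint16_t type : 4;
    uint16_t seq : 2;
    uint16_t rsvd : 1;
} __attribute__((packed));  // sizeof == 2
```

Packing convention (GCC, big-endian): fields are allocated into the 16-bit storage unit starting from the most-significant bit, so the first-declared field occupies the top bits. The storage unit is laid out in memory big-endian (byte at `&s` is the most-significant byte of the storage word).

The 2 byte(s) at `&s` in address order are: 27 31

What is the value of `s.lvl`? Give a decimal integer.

[0]=0x27 [1]=0x31 (big-endian) → word 0x2731
flags [14+:2] = (word>>14) & 0x3 = 0
lvl [7+:7] = (word>>7) & 0x7f = 78  ←
type [3+:4] = (word>>3) & 0xf = 6
seq [1+:2] = (word>>1) & 0x3 = 0
rsvd [0+:1] = (word>>0) & 0x1 = 1
lvl signed 7b, MSB=1: 78 - 128 = -50

-50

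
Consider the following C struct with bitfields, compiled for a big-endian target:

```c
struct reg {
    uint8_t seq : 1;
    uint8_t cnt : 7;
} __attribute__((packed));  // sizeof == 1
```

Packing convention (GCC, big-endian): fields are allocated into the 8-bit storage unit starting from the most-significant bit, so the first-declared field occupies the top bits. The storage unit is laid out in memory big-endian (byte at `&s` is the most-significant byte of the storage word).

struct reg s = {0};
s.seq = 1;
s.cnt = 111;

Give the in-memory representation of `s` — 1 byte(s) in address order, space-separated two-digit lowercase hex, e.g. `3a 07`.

ef

seq (1b) val=1 bits=0x1 at bit 7: 0x80
cnt (7b) val=111 bits=0x6f at bit 0: 0xef
word = 0xef → big-endian bytes:
  [0]=0xef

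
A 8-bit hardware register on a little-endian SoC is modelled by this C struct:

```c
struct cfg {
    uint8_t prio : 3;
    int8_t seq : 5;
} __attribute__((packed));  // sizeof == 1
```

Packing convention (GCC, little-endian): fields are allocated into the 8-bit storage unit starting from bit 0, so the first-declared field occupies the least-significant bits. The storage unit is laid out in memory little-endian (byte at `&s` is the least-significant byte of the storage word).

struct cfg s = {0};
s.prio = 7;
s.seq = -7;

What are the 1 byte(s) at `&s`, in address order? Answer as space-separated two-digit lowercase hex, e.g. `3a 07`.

prio:3 = 7 → 0x7 << 0 → word 0x07
seq:5 = -7 → 0x19 << 3 → word 0xcf
word = 0xcf → little-endian bytes:
  [0]=0xcf

cf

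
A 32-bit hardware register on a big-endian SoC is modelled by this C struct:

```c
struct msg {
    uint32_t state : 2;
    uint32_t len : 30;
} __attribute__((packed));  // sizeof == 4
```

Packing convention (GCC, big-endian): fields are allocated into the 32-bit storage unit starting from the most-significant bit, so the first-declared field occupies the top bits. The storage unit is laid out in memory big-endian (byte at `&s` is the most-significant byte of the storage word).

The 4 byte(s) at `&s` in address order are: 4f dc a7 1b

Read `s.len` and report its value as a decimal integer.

266118939

[0]=0x4f [1]=0xdc [2]=0xa7 [3]=0x1b (big-endian) → word 0x4fdca71b
state [30+:2] = (word>>30) & 0x3 = 1
len [0+:30] = (word>>0) & 0x3fffffff = 266118939  ←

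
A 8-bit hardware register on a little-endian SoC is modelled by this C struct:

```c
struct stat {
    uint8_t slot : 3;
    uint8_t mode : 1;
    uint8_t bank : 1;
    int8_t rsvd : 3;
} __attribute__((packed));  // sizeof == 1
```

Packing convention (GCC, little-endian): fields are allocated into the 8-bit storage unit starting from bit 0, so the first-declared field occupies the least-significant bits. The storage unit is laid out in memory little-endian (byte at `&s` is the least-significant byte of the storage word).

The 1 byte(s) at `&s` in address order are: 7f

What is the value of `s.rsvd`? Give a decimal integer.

[0]=0x7f (little-endian) → word 0x7f
slot:3 @ bit 0 → (0x7f>>0)&0x7 = 0x7
mode:1 @ bit 3 → (0x7f>>3)&0x1 = 0x1
bank:1 @ bit 4 → (0x7f>>4)&0x1 = 0x1
rsvd:3 @ bit 5 → (0x7f>>5)&0x7 = 0x3  ←
rsvd signed 3b, MSB=0: value = 3

3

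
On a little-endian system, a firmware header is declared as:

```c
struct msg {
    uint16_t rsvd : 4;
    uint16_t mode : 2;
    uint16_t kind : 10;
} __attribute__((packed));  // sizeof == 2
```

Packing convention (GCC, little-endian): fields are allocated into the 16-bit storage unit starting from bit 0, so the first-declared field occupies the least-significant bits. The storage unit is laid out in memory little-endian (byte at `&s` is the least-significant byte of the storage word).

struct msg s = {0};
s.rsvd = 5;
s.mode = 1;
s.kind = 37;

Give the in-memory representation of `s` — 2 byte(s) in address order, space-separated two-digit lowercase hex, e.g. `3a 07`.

[0+:4] rsvd=5 & 0xf = 0x5; word=0x0005
[4+:2] mode=1 & 0x3 = 0x1; word=0x0015
[6+:10] kind=37 & 0x3ff = 0x25; word=0x0955
word = 0x0955 → little-endian bytes:
  [0]=0x55  [1]=0x09

55 09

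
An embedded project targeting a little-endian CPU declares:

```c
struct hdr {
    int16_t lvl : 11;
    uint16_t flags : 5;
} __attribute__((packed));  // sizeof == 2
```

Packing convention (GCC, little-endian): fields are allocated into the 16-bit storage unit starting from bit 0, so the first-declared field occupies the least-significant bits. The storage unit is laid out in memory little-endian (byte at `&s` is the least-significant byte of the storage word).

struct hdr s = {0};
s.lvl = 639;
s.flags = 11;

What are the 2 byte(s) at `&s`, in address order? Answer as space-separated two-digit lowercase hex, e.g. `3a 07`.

7f 5a

lvl:11 = 639 → 0x27f << 0 → word 0x027f
flags:5 = 11 → 0xb << 11 → word 0x5a7f
word = 0x5a7f → little-endian bytes:
  [0]=0x7f  [1]=0x5a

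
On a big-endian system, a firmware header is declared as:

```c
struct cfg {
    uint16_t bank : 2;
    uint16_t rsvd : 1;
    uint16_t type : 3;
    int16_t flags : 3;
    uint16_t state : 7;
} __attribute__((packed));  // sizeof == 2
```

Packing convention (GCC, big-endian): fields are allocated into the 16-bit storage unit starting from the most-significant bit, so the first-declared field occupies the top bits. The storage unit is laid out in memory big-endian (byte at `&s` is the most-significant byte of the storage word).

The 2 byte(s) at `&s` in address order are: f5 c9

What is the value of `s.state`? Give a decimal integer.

73

[0]=0xf5 [1]=0xc9 (big-endian) → word 0xf5c9
bank:2 @ bit 14 → (0xf5c9>>14)&0x3 = 0x3
rsvd:1 @ bit 13 → (0xf5c9>>13)&0x1 = 0x1
type:3 @ bit 10 → (0xf5c9>>10)&0x7 = 0x5
flags:3 @ bit 7 → (0xf5c9>>7)&0x7 = 0x3
state:7 @ bit 0 → (0xf5c9>>0)&0x7f = 0x49  ←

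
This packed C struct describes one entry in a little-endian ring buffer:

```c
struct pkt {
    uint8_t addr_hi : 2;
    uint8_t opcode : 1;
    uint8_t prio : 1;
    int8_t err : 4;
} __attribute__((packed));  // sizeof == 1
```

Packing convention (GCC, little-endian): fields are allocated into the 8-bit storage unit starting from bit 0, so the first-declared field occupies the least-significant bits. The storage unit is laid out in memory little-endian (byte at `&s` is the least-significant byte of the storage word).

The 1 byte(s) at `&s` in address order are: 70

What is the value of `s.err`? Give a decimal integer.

7

[0]=0x70 (little-endian) → word 0x70
addr_hi [0+:2] = (word>>0) & 0x3 = 0
opcode [2+:1] = (word>>2) & 0x1 = 0
prio [3+:1] = (word>>3) & 0x1 = 0
err [4+:4] = (word>>4) & 0xf = 7  ←
err signed 4b, MSB=0: value = 7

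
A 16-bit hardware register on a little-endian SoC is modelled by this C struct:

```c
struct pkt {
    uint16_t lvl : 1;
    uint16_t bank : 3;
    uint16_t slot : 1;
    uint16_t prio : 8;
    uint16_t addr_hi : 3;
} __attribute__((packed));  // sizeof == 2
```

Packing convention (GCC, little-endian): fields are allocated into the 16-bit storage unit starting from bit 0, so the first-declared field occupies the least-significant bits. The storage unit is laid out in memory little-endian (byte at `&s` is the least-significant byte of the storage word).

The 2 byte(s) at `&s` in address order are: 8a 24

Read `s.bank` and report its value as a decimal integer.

5

[0]=0x8a [1]=0x24 (little-endian) → word 0x248a
lvl:1 @ bit 0 → (0x248a>>0)&0x1 = 0x0
bank:3 @ bit 1 → (0x248a>>1)&0x7 = 0x5  ←
slot:1 @ bit 4 → (0x248a>>4)&0x1 = 0x0
prio:8 @ bit 5 → (0x248a>>5)&0xff = 0x24
addr_hi:3 @ bit 13 → (0x248a>>13)&0x7 = 0x1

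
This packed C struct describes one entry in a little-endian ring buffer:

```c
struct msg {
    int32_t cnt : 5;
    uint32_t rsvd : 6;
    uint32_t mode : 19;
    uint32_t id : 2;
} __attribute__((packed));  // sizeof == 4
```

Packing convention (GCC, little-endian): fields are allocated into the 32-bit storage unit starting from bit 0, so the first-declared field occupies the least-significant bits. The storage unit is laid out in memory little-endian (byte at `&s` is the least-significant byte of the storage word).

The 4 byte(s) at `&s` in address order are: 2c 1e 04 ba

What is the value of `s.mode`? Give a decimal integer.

475267

[0]=0x2c [1]=0x1e [2]=0x04 [3]=0xba (little-endian) → word 0xba041e2c
cnt:5 @ bit 0 → (0xba041e2c>>0)&0x1f = 0xc
rsvd:6 @ bit 5 → (0xba041e2c>>5)&0x3f = 0x31
mode:19 @ bit 11 → (0xba041e2c>>11)&0x7ffff = 0x74083  ←
id:2 @ bit 30 → (0xba041e2c>>30)&0x3 = 0x2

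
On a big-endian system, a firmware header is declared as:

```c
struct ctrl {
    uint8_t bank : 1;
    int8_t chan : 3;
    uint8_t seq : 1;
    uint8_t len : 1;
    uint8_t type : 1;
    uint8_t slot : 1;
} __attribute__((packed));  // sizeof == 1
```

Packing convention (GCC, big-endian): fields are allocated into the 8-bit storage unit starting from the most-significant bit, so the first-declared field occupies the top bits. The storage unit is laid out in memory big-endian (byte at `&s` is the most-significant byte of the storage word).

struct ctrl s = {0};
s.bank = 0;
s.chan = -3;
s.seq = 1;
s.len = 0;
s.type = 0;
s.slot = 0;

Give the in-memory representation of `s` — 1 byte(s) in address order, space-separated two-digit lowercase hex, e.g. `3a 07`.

[7+:1] bank=0 & 0x1 = 0x0; word=0x00
[4+:3] chan=-3 & 0x7 = 0x5; word=0x50
[3+:1] seq=1 & 0x1 = 0x1; word=0x58
[2+:1] len=0 & 0x1 = 0x0; word=0x58
[1+:1] type=0 & 0x1 = 0x0; word=0x58
[0+:1] slot=0 & 0x1 = 0x0; word=0x58
word = 0x58 → big-endian bytes:
  [0]=0x58

58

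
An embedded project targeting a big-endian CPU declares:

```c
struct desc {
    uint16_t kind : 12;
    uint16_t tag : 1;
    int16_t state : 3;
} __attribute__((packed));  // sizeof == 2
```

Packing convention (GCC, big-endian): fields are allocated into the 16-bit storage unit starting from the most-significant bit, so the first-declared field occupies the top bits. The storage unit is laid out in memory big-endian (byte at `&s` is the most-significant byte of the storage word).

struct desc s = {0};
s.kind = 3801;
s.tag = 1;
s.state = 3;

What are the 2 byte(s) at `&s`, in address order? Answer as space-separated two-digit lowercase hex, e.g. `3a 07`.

ed 9b

kind (12b) val=3801 bits=0xed9 at bit 4: 0xed90
tag (1b) val=1 bits=0x1 at bit 3: 0xed98
state (3b) val=3 bits=0x3 at bit 0: 0xed9b
word = 0xed9b → big-endian bytes:
  [0]=0xed  [1]=0x9b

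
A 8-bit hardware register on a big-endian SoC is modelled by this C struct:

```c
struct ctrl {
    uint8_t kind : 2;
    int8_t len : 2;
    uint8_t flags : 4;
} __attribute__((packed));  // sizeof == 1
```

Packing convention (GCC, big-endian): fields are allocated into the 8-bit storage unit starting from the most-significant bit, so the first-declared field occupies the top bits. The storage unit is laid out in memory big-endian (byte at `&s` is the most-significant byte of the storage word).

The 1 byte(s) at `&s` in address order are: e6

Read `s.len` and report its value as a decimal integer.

[0]=0xe6 (big-endian) → word 0xe6
kind:2 @ bit 6 → (0xe6>>6)&0x3 = 0x3
len:2 @ bit 4 → (0xe6>>4)&0x3 = 0x2  ←
flags:4 @ bit 0 → (0xe6>>0)&0xf = 0x6
len signed 2b, MSB=1: 2 - 4 = -2

-2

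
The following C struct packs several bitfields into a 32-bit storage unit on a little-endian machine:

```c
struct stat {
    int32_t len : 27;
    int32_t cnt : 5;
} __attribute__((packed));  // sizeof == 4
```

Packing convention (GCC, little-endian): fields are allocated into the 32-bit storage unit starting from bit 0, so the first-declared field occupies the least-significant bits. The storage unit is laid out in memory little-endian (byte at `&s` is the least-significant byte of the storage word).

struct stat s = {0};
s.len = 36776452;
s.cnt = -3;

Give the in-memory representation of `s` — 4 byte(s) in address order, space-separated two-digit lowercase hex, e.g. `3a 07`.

04 2a 31 ea

len:27 = 36776452 → 0x2312a04 << 0 → word 0x02312a04
cnt:5 = -3 → 0x1d << 27 → word 0xea312a04
word = 0xea312a04 → little-endian bytes:
  [0]=0x04  [1]=0x2a  [2]=0x31  [3]=0xea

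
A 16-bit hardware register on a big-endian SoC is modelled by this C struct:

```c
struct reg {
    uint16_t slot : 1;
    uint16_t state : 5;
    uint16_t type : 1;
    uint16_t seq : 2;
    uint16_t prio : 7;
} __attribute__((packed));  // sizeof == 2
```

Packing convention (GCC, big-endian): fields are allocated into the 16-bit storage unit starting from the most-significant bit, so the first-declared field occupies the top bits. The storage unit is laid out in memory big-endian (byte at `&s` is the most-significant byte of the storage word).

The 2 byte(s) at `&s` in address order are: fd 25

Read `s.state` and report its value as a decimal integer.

[0]=0xfd [1]=0x25 (big-endian) → word 0xfd25
slot [15+:1] = (word>>15) & 0x1 = 1
state [10+:5] = (word>>10) & 0x1f = 31  ←
type [9+:1] = (word>>9) & 0x1 = 0
seq [7+:2] = (word>>7) & 0x3 = 2
prio [0+:7] = (word>>0) & 0x7f = 37

31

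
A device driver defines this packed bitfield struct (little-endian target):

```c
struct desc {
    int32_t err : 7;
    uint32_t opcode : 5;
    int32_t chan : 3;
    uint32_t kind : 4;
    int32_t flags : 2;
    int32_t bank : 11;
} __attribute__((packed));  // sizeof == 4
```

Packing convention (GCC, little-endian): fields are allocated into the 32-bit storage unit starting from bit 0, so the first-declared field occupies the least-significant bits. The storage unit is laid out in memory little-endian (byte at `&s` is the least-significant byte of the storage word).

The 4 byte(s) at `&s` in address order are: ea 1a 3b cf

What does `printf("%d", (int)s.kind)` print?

6

[0]=0xea [1]=0x1a [2]=0x3b [3]=0xcf (little-endian) → word 0xcf3b1aea
err:7 @ bit 0 → (0xcf3b1aea>>0)&0x7f = 0x6a
opcode:5 @ bit 7 → (0xcf3b1aea>>7)&0x1f = 0x15
chan:3 @ bit 12 → (0xcf3b1aea>>12)&0x7 = 0x1
kind:4 @ bit 15 → (0xcf3b1aea>>15)&0xf = 0x6  ←
flags:2 @ bit 19 → (0xcf3b1aea>>19)&0x3 = 0x3
bank:11 @ bit 21 → (0xcf3b1aea>>21)&0x7ff = 0x679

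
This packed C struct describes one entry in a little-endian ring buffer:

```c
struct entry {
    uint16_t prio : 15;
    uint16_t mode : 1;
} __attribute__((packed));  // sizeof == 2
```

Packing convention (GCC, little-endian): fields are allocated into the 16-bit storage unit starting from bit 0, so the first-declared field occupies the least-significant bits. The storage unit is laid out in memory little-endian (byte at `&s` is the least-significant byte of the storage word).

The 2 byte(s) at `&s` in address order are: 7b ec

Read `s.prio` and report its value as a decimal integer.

[0]=0x7b [1]=0xec (little-endian) → word 0xec7b
prio [0+:15] = (word>>0) & 0x7fff = 27771  ←
mode [15+:1] = (word>>15) & 0x1 = 1

27771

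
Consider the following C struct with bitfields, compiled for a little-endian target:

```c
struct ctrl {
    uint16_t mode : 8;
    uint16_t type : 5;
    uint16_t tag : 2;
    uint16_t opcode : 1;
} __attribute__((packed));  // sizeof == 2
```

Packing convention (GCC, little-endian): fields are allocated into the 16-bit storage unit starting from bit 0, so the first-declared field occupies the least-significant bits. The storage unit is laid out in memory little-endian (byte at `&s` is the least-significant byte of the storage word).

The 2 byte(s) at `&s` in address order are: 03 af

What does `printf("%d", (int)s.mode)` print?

[0]=0x03 [1]=0xaf (little-endian) → word 0xaf03
mode [0+:8] = (word>>0) & 0xff = 3  ←
type [8+:5] = (word>>8) & 0x1f = 15
tag [13+:2] = (word>>13) & 0x3 = 1
opcode [15+:1] = (word>>15) & 0x1 = 1

3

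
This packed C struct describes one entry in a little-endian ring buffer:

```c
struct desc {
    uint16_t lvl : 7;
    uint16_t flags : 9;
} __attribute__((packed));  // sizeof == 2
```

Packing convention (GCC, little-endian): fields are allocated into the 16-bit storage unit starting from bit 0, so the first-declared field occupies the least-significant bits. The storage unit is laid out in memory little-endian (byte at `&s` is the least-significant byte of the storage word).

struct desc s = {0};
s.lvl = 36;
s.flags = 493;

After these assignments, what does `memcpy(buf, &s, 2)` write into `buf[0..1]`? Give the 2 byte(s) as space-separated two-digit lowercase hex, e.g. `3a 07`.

lvl:7 = 36 → 0x24 << 0 → word 0x0024
flags:9 = 493 → 0x1ed << 7 → word 0xf6a4
word = 0xf6a4 → little-endian bytes:
  [0]=0xa4  [1]=0xf6

a4 f6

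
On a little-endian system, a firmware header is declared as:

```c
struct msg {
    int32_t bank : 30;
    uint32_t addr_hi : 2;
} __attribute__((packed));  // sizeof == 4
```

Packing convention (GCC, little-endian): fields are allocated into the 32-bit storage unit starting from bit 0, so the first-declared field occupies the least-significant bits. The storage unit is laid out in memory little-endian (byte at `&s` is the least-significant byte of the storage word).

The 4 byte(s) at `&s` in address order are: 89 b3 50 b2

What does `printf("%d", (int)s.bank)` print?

-229592183

[0]=0x89 [1]=0xb3 [2]=0x50 [3]=0xb2 (little-endian) → word 0xb250b389
bank [0+:30] = (word>>0) & 0x3fffffff = 844149641  ←
addr_hi [30+:2] = (word>>30) & 0x3 = 2
bank signed 30b, MSB=1: 844149641 - 1073741824 = -229592183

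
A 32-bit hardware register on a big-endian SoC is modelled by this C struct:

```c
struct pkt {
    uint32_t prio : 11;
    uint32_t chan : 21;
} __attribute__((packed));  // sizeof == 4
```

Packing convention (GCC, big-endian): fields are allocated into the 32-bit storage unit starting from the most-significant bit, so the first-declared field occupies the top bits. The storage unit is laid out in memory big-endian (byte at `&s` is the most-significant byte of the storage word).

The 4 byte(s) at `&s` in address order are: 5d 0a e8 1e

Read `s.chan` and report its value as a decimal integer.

714782

[0]=0x5d [1]=0x0a [2]=0xe8 [3]=0x1e (big-endian) → word 0x5d0ae81e
prio:11 @ bit 21 → (0x5d0ae81e>>21)&0x7ff = 0x2e8
chan:21 @ bit 0 → (0x5d0ae81e>>0)&0x1fffff = 0xae81e  ←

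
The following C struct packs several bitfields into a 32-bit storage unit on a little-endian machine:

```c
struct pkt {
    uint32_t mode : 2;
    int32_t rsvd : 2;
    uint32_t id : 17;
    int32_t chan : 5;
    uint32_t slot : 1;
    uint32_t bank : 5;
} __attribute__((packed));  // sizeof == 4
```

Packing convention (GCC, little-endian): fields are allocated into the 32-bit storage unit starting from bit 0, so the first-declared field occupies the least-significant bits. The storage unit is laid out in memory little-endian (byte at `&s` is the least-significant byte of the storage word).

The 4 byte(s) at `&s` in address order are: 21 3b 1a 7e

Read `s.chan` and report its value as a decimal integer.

-16

[0]=0x21 [1]=0x3b [2]=0x1a [3]=0x7e (little-endian) → word 0x7e1a3b21
mode:2 @ bit 0 → (0x7e1a3b21>>0)&0x3 = 0x1
rsvd:2 @ bit 2 → (0x7e1a3b21>>2)&0x3 = 0x0
id:17 @ bit 4 → (0x7e1a3b21>>4)&0x1ffff = 0x1a3b2
chan:5 @ bit 21 → (0x7e1a3b21>>21)&0x1f = 0x10  ←
slot:1 @ bit 26 → (0x7e1a3b21>>26)&0x1 = 0x1
bank:5 @ bit 27 → (0x7e1a3b21>>27)&0x1f = 0xf
chan signed 5b, MSB=1: 16 - 32 = -16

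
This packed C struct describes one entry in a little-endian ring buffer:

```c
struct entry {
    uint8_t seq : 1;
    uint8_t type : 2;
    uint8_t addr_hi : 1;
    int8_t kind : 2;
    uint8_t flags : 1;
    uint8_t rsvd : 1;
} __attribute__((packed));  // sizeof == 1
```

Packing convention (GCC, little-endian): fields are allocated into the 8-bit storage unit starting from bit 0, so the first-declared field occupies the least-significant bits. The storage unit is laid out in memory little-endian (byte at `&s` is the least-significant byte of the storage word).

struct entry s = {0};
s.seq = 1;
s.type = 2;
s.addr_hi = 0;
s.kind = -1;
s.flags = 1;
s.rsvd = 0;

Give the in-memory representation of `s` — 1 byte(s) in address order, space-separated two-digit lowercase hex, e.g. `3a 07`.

seq:1 = 1 → 0x1 << 0 → word 0x01
type:2 = 2 → 0x2 << 1 → word 0x05
addr_hi:1 = 0 → 0x0 << 3 → word 0x05
kind:2 = -1 → 0x3 << 4 → word 0x35
flags:1 = 1 → 0x1 << 6 → word 0x75
rsvd:1 = 0 → 0x0 << 7 → word 0x75
word = 0x75 → little-endian bytes:
  [0]=0x75

75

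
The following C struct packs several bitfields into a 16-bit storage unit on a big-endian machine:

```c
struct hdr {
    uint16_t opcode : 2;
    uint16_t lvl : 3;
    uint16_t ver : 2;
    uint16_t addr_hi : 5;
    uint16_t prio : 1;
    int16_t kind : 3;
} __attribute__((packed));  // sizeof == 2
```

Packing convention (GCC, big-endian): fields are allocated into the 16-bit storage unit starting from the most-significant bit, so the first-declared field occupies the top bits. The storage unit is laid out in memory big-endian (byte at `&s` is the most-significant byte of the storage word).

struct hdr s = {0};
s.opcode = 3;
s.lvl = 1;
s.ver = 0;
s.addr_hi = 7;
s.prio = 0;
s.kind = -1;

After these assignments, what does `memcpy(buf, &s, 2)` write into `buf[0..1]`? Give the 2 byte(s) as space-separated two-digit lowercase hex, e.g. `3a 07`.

c8 77

opcode:2 = 3 → 0x3 << 14 → word 0xc000
lvl:3 = 1 → 0x1 << 11 → word 0xc800
ver:2 = 0 → 0x0 << 9 → word 0xc800
addr_hi:5 = 7 → 0x7 << 4 → word 0xc870
prio:1 = 0 → 0x0 << 3 → word 0xc870
kind:3 = -1 → 0x7 << 0 → word 0xc877
word = 0xc877 → big-endian bytes:
  [0]=0xc8  [1]=0x77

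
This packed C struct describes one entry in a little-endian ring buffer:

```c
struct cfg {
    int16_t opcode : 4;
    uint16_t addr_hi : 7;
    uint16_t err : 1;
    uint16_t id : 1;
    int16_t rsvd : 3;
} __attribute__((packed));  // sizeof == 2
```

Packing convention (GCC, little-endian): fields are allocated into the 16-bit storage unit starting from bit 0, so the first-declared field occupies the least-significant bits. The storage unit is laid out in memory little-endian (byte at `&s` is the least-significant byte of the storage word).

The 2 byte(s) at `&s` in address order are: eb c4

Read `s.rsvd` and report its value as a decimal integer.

[0]=0xeb [1]=0xc4 (little-endian) → word 0xc4eb
opcode:4 @ bit 0 → (0xc4eb>>0)&0xf = 0xb
addr_hi:7 @ bit 4 → (0xc4eb>>4)&0x7f = 0x4e
err:1 @ bit 11 → (0xc4eb>>11)&0x1 = 0x0
id:1 @ bit 12 → (0xc4eb>>12)&0x1 = 0x0
rsvd:3 @ bit 13 → (0xc4eb>>13)&0x7 = 0x6  ←
rsvd signed 3b, MSB=1: 6 - 8 = -2

-2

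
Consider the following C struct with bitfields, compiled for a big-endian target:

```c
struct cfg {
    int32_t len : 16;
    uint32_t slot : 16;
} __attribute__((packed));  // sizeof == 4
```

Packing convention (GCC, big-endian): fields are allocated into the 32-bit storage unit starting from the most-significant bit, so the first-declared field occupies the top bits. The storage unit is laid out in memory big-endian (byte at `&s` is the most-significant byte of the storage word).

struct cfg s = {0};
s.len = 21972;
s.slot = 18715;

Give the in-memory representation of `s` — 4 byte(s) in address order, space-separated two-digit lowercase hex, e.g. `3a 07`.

len:16 = 21972 → 0x55d4 << 16 → word 0x55d40000
slot:16 = 18715 → 0x491b << 0 → word 0x55d4491b
word = 0x55d4491b → big-endian bytes:
  [0]=0x55  [1]=0xd4  [2]=0x49  [3]=0x1b

55 d4 49 1b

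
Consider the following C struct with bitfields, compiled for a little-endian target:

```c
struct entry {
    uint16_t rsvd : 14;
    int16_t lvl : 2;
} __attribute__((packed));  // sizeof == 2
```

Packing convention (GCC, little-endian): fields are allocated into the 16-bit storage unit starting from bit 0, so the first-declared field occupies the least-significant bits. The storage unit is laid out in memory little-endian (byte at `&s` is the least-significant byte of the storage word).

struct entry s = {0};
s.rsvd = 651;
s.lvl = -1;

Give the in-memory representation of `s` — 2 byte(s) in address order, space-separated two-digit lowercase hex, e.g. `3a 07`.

[0+:14] rsvd=651 & 0x3fff = 0x28b; word=0x028b
[14+:2] lvl=-1 & 0x3 = 0x3; word=0xc28b
word = 0xc28b → little-endian bytes:
  [0]=0x8b  [1]=0xc2

8b c2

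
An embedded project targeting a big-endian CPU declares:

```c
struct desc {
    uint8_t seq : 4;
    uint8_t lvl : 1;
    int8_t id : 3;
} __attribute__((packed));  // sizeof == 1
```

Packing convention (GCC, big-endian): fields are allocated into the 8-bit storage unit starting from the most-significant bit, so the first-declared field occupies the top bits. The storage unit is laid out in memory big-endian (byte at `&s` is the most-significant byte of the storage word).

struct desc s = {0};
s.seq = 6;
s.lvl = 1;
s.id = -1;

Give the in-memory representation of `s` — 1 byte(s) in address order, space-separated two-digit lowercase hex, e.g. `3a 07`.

6f

seq:4 = 6 → 0x6 << 4 → word 0x60
lvl:1 = 1 → 0x1 << 3 → word 0x68
id:3 = -1 → 0x7 << 0 → word 0x6f
word = 0x6f → big-endian bytes:
  [0]=0x6f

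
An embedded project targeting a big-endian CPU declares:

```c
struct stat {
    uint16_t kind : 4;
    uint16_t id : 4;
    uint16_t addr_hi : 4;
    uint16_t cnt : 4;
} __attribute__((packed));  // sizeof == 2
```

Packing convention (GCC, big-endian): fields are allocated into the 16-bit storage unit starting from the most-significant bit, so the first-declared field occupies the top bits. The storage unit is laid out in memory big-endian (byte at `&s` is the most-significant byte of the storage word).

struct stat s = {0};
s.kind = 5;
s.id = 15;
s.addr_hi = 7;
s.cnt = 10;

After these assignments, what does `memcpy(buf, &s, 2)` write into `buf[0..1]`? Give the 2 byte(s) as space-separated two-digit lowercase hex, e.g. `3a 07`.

5f 7a

kind (4b) val=5 bits=0x5 at bit 12: 0x5000
id (4b) val=15 bits=0xf at bit 8: 0x5f00
addr_hi (4b) val=7 bits=0x7 at bit 4: 0x5f70
cnt (4b) val=10 bits=0xa at bit 0: 0x5f7a
word = 0x5f7a → big-endian bytes:
  [0]=0x5f  [1]=0x7a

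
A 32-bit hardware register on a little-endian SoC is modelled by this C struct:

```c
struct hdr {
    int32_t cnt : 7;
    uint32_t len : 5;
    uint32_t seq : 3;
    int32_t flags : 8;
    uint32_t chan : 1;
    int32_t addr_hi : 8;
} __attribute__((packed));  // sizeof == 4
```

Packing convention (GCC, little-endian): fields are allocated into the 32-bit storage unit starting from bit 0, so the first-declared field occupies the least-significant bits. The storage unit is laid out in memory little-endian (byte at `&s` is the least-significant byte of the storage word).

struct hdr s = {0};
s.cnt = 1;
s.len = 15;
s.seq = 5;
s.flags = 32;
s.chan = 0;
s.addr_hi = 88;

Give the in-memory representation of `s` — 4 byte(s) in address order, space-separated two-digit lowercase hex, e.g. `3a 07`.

cnt (7b) val=1 bits=0x1 at bit 0: 0x00000001
len (5b) val=15 bits=0xf at bit 7: 0x00000781
seq (3b) val=5 bits=0x5 at bit 12: 0x00005781
flags (8b) val=32 bits=0x20 at bit 15: 0x00105781
chan (1b) val=0 bits=0x0 at bit 23: 0x00105781
addr_hi (8b) val=88 bits=0x58 at bit 24: 0x58105781
word = 0x58105781 → little-endian bytes:
  [0]=0x81  [1]=0x57  [2]=0x10  [3]=0x58

81 57 10 58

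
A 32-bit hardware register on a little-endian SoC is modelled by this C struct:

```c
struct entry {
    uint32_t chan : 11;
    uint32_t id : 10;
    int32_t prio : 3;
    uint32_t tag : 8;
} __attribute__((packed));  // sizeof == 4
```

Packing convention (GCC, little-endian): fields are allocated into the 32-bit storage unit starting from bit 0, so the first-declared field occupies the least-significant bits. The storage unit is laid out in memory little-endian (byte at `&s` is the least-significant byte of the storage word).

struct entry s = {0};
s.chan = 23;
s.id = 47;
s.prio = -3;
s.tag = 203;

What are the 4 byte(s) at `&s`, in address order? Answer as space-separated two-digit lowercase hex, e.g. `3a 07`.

chan:11 = 23 → 0x17 << 0 → word 0x00000017
id:10 = 47 → 0x2f << 11 → word 0x00017817
prio:3 = -3 → 0x5 << 21 → word 0x00a17817
tag:8 = 203 → 0xcb << 24 → word 0xcba17817
word = 0xcba17817 → little-endian bytes:
  [0]=0x17  [1]=0x78  [2]=0xa1  [3]=0xcb

17 78 a1 cb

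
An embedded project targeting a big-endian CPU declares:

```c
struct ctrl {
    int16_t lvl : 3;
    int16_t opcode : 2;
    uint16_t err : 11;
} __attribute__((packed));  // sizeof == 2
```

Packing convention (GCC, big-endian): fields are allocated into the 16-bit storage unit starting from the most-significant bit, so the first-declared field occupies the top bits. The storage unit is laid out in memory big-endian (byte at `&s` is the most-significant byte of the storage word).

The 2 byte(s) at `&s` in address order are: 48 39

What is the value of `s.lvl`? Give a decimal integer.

[0]=0x48 [1]=0x39 (big-endian) → word 0x4839
lvl [13+:3] = (word>>13) & 0x7 = 2  ←
opcode [11+:2] = (word>>11) & 0x3 = 1
err [0+:11] = (word>>0) & 0x7ff = 57
lvl signed 3b, MSB=0: value = 2

2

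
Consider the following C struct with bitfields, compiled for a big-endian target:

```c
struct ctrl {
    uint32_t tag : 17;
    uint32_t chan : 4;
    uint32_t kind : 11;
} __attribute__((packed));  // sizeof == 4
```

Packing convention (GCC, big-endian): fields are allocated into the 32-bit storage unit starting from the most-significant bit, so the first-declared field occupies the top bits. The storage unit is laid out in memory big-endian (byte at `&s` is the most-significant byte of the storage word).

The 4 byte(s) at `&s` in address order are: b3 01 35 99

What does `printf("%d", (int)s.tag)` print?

91650

[0]=0xb3 [1]=0x01 [2]=0x35 [3]=0x99 (big-endian) → word 0xb3013599
tag:17 @ bit 15 → (0xb3013599>>15)&0x1ffff = 0x16602  ←
chan:4 @ bit 11 → (0xb3013599>>11)&0xf = 0x6
kind:11 @ bit 0 → (0xb3013599>>0)&0x7ff = 0x599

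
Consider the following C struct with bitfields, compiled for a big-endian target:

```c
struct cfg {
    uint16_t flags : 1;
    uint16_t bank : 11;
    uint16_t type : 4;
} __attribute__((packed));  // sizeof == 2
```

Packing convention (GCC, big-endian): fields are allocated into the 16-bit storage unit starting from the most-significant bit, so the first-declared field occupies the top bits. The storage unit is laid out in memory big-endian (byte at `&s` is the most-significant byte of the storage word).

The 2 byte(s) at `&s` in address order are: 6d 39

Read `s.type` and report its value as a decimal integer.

9

[0]=0x6d [1]=0x39 (big-endian) → word 0x6d39
flags:1 @ bit 15 → (0x6d39>>15)&0x1 = 0x0
bank:11 @ bit 4 → (0x6d39>>4)&0x7ff = 0x6d3
type:4 @ bit 0 → (0x6d39>>0)&0xf = 0x9  ←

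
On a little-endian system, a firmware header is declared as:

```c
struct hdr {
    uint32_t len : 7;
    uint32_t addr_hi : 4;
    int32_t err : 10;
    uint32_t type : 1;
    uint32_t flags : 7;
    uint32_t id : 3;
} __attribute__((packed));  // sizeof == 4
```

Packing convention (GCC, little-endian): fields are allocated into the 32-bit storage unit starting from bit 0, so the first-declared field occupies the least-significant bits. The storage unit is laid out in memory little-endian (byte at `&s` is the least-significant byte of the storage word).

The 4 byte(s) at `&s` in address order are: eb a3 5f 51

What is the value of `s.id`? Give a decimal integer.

2

[0]=0xeb [1]=0xa3 [2]=0x5f [3]=0x51 (little-endian) → word 0x515fa3eb
len:7 @ bit 0 → (0x515fa3eb>>0)&0x7f = 0x6b
addr_hi:4 @ bit 7 → (0x515fa3eb>>7)&0xf = 0x7
err:10 @ bit 11 → (0x515fa3eb>>11)&0x3ff = 0x3f4
type:1 @ bit 21 → (0x515fa3eb>>21)&0x1 = 0x0
flags:7 @ bit 22 → (0x515fa3eb>>22)&0x7f = 0x45
id:3 @ bit 29 → (0x515fa3eb>>29)&0x7 = 0x2  ←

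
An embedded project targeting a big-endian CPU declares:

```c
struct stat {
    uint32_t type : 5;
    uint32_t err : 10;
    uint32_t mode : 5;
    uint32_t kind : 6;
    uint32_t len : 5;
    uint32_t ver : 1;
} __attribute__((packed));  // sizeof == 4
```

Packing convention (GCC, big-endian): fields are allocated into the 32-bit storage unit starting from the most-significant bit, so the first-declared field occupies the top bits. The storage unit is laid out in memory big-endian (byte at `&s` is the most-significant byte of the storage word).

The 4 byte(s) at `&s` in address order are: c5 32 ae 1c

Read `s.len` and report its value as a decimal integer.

14

[0]=0xc5 [1]=0x32 [2]=0xae [3]=0x1c (big-endian) → word 0xc532ae1c
type:5 @ bit 27 → (0xc532ae1c>>27)&0x1f = 0x18
err:10 @ bit 17 → (0xc532ae1c>>17)&0x3ff = 0x299
mode:5 @ bit 12 → (0xc532ae1c>>12)&0x1f = 0xa
kind:6 @ bit 6 → (0xc532ae1c>>6)&0x3f = 0x38
len:5 @ bit 1 → (0xc532ae1c>>1)&0x1f = 0xe  ←
ver:1 @ bit 0 → (0xc532ae1c>>0)&0x1 = 0x0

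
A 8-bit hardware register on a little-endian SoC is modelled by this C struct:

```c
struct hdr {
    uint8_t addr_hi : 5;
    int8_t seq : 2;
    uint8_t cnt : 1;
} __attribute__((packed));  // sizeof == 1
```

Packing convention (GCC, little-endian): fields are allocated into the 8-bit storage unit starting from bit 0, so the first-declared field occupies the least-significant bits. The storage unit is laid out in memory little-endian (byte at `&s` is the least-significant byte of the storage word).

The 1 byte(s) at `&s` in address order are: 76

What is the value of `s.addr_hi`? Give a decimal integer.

[0]=0x76 (little-endian) → word 0x76
addr_hi [0+:5] = (word>>0) & 0x1f = 22  ←
seq [5+:2] = (word>>5) & 0x3 = 3
cnt [7+:1] = (word>>7) & 0x1 = 0

22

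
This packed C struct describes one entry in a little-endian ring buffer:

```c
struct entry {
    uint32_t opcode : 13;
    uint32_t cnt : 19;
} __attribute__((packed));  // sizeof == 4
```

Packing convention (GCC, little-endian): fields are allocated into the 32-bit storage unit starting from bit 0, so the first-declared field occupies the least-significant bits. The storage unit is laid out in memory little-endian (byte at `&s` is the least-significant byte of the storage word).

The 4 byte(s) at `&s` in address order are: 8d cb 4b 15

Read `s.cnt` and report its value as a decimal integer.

[0]=0x8d [1]=0xcb [2]=0x4b [3]=0x15 (little-endian) → word 0x154bcb8d
opcode:13 @ bit 0 → (0x154bcb8d>>0)&0x1fff = 0xb8d
cnt:19 @ bit 13 → (0x154bcb8d>>13)&0x7ffff = 0xaa5e  ←

43614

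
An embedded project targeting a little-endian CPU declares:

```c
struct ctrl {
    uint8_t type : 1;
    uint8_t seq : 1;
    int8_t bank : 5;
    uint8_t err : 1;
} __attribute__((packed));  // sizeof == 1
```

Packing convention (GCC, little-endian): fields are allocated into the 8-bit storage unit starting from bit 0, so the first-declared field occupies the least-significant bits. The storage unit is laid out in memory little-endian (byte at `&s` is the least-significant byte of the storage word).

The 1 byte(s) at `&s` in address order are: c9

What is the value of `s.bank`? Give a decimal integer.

[0]=0xc9 (little-endian) → word 0xc9
type [0+:1] = (word>>0) & 0x1 = 1
seq [1+:1] = (word>>1) & 0x1 = 0
bank [2+:5] = (word>>2) & 0x1f = 18  ←
err [7+:1] = (word>>7) & 0x1 = 1
bank signed 5b, MSB=1: 18 - 32 = -14

-14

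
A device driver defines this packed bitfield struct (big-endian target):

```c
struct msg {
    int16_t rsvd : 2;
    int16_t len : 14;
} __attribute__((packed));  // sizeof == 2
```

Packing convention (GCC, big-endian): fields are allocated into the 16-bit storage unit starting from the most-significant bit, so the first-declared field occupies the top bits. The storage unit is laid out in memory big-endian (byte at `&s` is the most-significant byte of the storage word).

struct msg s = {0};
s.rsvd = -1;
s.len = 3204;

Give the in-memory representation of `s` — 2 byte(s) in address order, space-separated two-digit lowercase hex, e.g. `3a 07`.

[14+:2] rsvd=-1 & 0x3 = 0x3; word=0xc000
[0+:14] len=3204 & 0x3fff = 0xc84; word=0xcc84
word = 0xcc84 → big-endian bytes:
  [0]=0xcc  [1]=0x84

cc 84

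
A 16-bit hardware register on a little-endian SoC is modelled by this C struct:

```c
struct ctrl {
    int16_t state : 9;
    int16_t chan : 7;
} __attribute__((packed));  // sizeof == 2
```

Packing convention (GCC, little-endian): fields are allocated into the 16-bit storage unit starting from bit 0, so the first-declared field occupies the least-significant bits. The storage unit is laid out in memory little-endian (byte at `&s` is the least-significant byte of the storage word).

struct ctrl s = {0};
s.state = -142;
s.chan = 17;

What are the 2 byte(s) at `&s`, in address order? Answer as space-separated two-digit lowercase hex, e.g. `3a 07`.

72 23

state:9 = -142 → 0x172 << 0 → word 0x0172
chan:7 = 17 → 0x11 << 9 → word 0x2372
word = 0x2372 → little-endian bytes:
  [0]=0x72  [1]=0x23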